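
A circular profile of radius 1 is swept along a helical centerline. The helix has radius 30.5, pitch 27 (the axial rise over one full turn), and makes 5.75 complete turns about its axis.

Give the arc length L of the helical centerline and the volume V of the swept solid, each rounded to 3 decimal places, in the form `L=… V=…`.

L=1112.797 V=3495.954

2πR = 2π·30.5 = 191.637152
per-turn = √(191.637152² + 27²) = √(36724.7980 + 729) = √37453.7980 = 193.529837
L = 5.75 × 193.529837 = 1112.796565
V = π·1² × L = 3.141593 × 1112.796565 = 3495.953514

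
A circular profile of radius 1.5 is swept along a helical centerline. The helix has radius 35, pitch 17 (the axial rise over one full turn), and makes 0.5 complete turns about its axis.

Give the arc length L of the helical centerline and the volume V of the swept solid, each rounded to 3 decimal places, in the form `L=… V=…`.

L=110.284 V=779.550

2πR = 2π·35 = 219.911486
per-turn = √(219.911486² + 17²) = √(48361.0616 + 289) = √48650.0616 = 220.567590
L = 0.5 × 220.567590 = 110.283795
V = π·1.5² × L = 7.068583 × 110.283795 = 779.550209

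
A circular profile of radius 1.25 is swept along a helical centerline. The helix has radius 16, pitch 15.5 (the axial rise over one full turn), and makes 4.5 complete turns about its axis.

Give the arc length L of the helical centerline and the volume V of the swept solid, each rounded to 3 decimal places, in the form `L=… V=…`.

L=457.735 V=2246.901

2πR = 2π·16 = 100.530965
per-turn = √(100.530965² + 15.5²) = √(10106.4749 + 240.25) = √10346.7249 = 101.718852
L = 4.5 × 101.718852 = 457.734835
V = π·1.25² × L = 4.908739 × 457.734835 = 2246.900618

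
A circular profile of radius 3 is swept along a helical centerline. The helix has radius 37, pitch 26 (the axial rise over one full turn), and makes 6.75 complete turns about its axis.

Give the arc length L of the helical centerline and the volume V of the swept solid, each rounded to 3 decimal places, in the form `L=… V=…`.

L=1579.009 V=44645.424

2πR = 2π·37 = 232.477856
per-turn = √(232.477856² + 26²) = √(54045.9537 + 676) = √54721.9537 = 233.927240
L = 6.75 × 233.927240 = 1579.008871
V = π·3² × L = 28.274334 × 1579.008871 = 44645.424029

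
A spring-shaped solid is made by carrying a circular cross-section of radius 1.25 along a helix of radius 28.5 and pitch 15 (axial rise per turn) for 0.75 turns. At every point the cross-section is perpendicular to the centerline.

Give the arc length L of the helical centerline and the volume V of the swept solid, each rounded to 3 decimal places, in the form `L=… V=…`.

L=134.773 V=661.568

2πR = 2π·28.5 = 179.070781
per-turn = √(179.070781² + 15²) = √(32066.3447 + 225) = √32291.3447 = 179.697926
L = 0.75 × 179.697926 = 134.773445
V = π·1.25² × L = 4.908739 × 134.773445 = 661.567600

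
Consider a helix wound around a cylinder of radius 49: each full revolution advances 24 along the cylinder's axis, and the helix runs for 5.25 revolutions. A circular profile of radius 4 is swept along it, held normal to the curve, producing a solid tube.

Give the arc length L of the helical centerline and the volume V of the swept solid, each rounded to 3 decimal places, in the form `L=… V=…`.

L=1621.253 V=81493.067

2πR = 2π·49 = 307.876080
per-turn = √(307.876080² + 24²) = √(94787.6807 + 576) = √95363.6807 = 308.810105
L = 5.25 × 308.810105 = 1621.253049
V = π·4² × L = 50.265482 × 1621.253049 = 81493.066686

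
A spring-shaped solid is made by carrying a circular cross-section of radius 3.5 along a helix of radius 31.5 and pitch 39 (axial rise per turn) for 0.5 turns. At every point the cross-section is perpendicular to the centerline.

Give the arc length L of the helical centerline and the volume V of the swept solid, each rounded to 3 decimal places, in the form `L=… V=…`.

2πR = 2π·31.5 = 197.920337
per-turn = √(197.920337² + 39²) = √(39172.4599 + 1521) = √40693.4599 = 201.726200
L = 0.5 × 201.726200 = 100.863100
V = π·3.5² × L = 38.484510 × 100.863100 = 3881.666986

L=100.863 V=3881.667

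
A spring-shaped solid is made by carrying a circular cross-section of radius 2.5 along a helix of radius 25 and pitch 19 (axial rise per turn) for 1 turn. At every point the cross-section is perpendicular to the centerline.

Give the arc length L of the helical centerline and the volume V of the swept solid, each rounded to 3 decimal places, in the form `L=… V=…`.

2πR = 2π·25 = 157.079633
per-turn = √(157.079633² + 19²) = √(24674.0110 + 361) = √25035.0110 = 158.224559
L = 1 × 158.224559 = 158.224559
V = π·2.5² × L = 19.634954 × 158.224559 = 3106.731947

L=158.225 V=3106.732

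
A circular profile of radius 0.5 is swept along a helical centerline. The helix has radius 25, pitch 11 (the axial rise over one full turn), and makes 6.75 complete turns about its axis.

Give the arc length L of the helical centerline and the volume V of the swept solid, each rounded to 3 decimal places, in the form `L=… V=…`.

2πR = 2π·25 = 157.079633
per-turn = √(157.079633² + 11²) = √(24674.0110 + 121) = √24795.0110 = 157.464317
L = 6.75 × 157.464317 = 1062.884137
V = π·0.5² × L = 0.785398 × 1062.884137 = 834.787249

L=1062.884 V=834.787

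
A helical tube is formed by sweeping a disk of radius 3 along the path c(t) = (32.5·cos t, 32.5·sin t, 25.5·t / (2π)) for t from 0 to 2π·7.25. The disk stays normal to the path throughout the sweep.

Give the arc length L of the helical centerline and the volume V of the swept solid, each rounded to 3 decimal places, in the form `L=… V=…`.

2πR = 2π·32.5 = 204.203522
per-turn = √(204.203522² + 25.5²) = √(41699.0786 + 650.25) = √42349.3286 = 205.789525
L = 7.25 × 205.789525 = 1491.974056
V = π·3² × L = 28.274334 × 1491.974056 = 42184.572608

L=1491.974 V=42184.573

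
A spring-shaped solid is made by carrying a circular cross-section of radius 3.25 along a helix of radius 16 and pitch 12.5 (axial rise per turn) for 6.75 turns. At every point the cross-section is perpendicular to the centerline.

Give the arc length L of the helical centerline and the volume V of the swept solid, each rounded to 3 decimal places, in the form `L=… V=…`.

L=683.809 V=22690.899

2πR = 2π·16 = 100.530965
per-turn = √(100.530965² + 12.5²) = √(10106.4749 + 156.25) = √10262.7249 = 101.305108
L = 6.75 × 101.305108 = 683.809479
V = π·3.25² × L = 33.183072 × 683.809479 = 22690.899452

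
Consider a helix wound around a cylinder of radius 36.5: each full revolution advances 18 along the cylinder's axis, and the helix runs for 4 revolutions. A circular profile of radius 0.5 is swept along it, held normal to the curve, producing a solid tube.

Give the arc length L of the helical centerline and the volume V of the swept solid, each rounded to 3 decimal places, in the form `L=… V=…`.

L=920.166 V=722.697

2πR = 2π·36.5 = 229.336264
per-turn = √(229.336264² + 18²) = √(52595.1219 + 324) = √52919.1219 = 230.041565
L = 4 × 230.041565 = 920.166262
V = π·0.5² × L = 0.785398 × 920.166262 = 722.696892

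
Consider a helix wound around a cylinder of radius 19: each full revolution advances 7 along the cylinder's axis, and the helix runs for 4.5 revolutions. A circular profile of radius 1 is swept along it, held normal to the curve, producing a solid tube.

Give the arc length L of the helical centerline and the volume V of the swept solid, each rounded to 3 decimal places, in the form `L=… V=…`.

L=538.135 V=1690.601

2πR = 2π·19 = 119.380521
per-turn = √(119.380521² + 7²) = √(14251.7088 + 49) = √14300.7088 = 119.585571
L = 4.5 × 119.585571 = 538.135069
V = π·1² × L = 3.141593 × 538.135069 = 1690.601179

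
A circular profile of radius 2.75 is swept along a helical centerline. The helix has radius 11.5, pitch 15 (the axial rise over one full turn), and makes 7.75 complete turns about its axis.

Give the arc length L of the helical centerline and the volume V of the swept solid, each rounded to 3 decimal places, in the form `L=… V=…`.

L=571.928 V=13588.033

2πR = 2π·11.5 = 72.256631
per-turn = √(72.256631² + 15²) = √(5221.0207 + 225) = √5446.0207 = 73.797159
L = 7.75 × 73.797159 = 571.927985
V = π·2.75² × L = 23.758294 × 571.927985 = 13588.033467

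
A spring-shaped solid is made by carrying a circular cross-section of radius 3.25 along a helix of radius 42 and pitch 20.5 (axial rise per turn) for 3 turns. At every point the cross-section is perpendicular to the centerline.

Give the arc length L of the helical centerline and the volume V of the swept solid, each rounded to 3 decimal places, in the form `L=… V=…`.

2πR = 2π·42 = 263.893783
per-turn = √(263.893783² + 20.5²) = √(69639.9287 + 420.25) = √70060.1787 = 264.688834
L = 3 × 264.688834 = 794.066501
V = π·3.25² × L = 33.183072 × 794.066501 = 26349.566193

L=794.067 V=26349.566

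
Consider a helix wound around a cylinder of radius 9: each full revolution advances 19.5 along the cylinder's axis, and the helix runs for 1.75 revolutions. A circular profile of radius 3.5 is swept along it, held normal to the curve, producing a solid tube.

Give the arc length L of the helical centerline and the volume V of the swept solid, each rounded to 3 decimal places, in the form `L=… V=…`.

2πR = 2π·9 = 56.548668
per-turn = √(56.548668² + 19.5²) = √(3197.7518 + 380.25) = √3578.0018 = 59.816401
L = 1.75 × 59.816401 = 104.678702
V = π·3.5² × L = 38.484510 × 104.678702 = 4028.508543

L=104.679 V=4028.509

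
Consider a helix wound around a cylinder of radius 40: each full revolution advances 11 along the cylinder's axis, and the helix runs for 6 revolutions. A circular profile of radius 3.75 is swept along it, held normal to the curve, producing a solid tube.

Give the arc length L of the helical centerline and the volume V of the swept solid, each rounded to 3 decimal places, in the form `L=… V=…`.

2πR = 2π·40 = 251.327412
per-turn = √(251.327412² + 11²) = √(63165.4682 + 121) = √63286.4682 = 251.568019
L = 6 × 251.568019 = 1509.408114
V = π·3.75² × L = 44.178647 × 1509.408114 = 66683.607772

L=1509.408 V=66683.608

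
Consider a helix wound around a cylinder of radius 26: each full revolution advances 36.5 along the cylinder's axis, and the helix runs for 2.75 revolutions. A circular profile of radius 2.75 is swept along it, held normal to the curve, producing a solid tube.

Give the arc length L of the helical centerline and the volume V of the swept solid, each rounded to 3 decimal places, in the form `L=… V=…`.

L=460.325 V=10936.526

2πR = 2π·26 = 163.362818
per-turn = √(163.362818² + 36.5²) = √(26687.4103 + 1332.25) = √28019.6603 = 167.390741
L = 2.75 × 167.390741 = 460.324539
V = π·2.75² × L = 23.758294 × 460.324539 = 10936.525932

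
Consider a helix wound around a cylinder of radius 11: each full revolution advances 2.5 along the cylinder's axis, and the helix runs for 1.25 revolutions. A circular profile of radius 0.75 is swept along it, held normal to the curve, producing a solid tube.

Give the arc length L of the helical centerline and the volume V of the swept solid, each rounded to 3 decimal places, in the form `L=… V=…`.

2πR = 2π·11 = 69.115038
per-turn = √(69.115038² + 2.5²) = √(4776.8885 + 6.25) = √4783.1385 = 69.160238
L = 1.25 × 69.160238 = 86.450298
V = π·0.75² × L = 1.767146 × 86.450298 = 152.770286

L=86.450 V=152.770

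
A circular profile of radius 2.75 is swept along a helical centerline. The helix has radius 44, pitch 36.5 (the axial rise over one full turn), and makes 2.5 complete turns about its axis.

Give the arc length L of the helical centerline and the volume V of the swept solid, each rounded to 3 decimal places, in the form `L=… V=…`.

L=697.148 V=16563.049

2πR = 2π·44 = 276.460154
per-turn = √(276.460154² + 36.5²) = √(76430.2165 + 1332.25) = √77762.4665 = 278.859223
L = 2.5 × 278.859223 = 697.148059
V = π·2.75² × L = 23.758294 × 697.148059 = 16563.048845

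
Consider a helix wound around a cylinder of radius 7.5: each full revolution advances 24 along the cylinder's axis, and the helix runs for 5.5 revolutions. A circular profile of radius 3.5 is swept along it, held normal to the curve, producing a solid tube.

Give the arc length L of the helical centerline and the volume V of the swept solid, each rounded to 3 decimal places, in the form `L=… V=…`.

L=290.859 V=11193.569

2πR = 2π·7.5 = 47.123890
per-turn = √(47.123890² + 24²) = √(2220.6610 + 576) = √2796.6610 = 52.883466
L = 5.5 × 52.883466 = 290.859064
V = π·3.5² × L = 38.484510 × 290.859064 = 11193.568549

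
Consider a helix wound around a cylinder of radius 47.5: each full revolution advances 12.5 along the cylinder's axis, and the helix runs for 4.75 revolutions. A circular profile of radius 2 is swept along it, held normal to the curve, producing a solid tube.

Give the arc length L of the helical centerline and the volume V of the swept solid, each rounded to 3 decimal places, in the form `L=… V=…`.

L=1418.887 V=17830.254

2πR = 2π·47.5 = 298.451302
per-turn = √(298.451302² + 12.5²) = √(89073.1797 + 156.25) = √89229.4297 = 298.712955
L = 4.75 × 298.712955 = 1418.886538
V = π·2² × L = 12.566371 × 1418.886538 = 17830.254098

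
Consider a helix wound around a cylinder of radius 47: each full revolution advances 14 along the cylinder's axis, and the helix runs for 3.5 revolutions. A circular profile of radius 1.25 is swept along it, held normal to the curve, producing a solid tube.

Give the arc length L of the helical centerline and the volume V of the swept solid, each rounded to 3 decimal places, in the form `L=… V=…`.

2πR = 2π·47 = 295.309709
per-turn = √(295.309709² + 14²) = √(87207.8245 + 196) = √87403.8245 = 295.641378
L = 3.5 × 295.641378 = 1034.744824
V = π·1.25² × L = 4.908739 × 1034.744824 = 5079.291775

L=1034.745 V=5079.292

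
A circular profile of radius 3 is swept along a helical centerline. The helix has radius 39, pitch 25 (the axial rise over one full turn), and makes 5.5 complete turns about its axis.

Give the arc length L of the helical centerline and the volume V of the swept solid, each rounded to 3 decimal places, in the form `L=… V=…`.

L=1354.739 V=38304.347

2πR = 2π·39 = 245.044227
per-turn = √(245.044227² + 25²) = √(60046.6732 + 625) = √60671.6732 = 246.316206
L = 5.5 × 246.316206 = 1354.739131
V = π·3² × L = 28.274334 × 1354.739131 = 38304.346519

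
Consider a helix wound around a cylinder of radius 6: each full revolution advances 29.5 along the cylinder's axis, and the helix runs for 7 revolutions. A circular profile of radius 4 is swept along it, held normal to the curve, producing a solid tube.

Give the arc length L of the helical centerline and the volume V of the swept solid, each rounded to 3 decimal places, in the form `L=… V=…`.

2πR = 2π·6 = 37.699112
per-turn = √(37.699112² + 29.5²) = √(1421.2230 + 870.25) = √2291.4730 = 47.869333
L = 7 × 47.869333 = 335.085330
V = π·4² × L = 50.265482 × 335.085330 = 16843.225797

L=335.085 V=16843.226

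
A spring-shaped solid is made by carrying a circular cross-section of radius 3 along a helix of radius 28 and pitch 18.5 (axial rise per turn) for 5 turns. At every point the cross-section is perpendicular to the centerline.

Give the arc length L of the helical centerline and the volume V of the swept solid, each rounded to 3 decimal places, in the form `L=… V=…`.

L=884.496 V=25008.536

2πR = 2π·28 = 175.929189
per-turn = √(175.929189² + 18.5²) = √(30951.0794 + 342.25) = √31293.3294 = 176.899207
L = 5 × 176.899207 = 884.496034
V = π·3² × L = 28.274334 × 884.496034 = 25008.536197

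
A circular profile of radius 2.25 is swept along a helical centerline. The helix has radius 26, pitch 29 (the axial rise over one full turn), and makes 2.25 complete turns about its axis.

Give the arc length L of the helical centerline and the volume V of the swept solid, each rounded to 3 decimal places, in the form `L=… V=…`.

L=373.313 V=5937.286

2πR = 2π·26 = 163.362818
per-turn = √(163.362818² + 29²) = √(26687.4103 + 841) = √27528.4103 = 165.916878
L = 2.25 × 165.916878 = 373.312975
V = π·2.25² × L = 15.904313 × 373.312975 = 5937.286327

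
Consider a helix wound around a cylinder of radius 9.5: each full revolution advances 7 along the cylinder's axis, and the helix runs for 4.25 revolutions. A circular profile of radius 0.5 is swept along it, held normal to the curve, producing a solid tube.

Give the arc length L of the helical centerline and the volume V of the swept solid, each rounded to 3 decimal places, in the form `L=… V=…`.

2πR = 2π·9.5 = 59.690260
per-turn = √(59.690260² + 7²) = √(3562.9272 + 49) = √3611.9272 = 60.099311
L = 4.25 × 60.099311 = 255.422072
V = π·0.5² × L = 0.785398 × 255.422072 = 200.608026

L=255.422 V=200.608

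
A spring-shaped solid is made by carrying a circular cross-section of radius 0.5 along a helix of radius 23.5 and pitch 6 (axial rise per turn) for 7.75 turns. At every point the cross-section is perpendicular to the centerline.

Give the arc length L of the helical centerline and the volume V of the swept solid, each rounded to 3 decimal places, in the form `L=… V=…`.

2πR = 2π·23.5 = 147.654855
per-turn = √(147.654855² + 6²) = √(21801.9561 + 36) = √21837.9561 = 147.776710
L = 7.75 × 147.776710 = 1145.269505
V = π·0.5² × L = 0.785398 × 1145.269505 = 899.492566

L=1145.270 V=899.493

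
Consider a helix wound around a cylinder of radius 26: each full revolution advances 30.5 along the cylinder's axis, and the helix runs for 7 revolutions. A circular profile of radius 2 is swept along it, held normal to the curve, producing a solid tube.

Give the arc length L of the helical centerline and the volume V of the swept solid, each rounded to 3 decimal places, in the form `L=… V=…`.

L=1163.299 V=14618.451

2πR = 2π·26 = 163.362818
per-turn = √(163.362818² + 30.5²) = √(26687.4103 + 930.25) = √27617.6603 = 166.185620
L = 7 × 166.185620 = 1163.299340
V = π·2² × L = 12.566371 × 1163.299340 = 14618.450643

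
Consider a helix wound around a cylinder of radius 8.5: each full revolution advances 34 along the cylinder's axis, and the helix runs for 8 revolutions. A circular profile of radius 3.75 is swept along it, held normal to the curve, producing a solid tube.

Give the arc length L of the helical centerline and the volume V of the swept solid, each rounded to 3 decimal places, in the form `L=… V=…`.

L=506.490 V=22376.046

2πR = 2π·8.5 = 53.407075
per-turn = √(53.407075² + 34²) = √(2852.3157 + 1156) = √4008.3157 = 63.311260
L = 8 × 63.311260 = 506.490082
V = π·3.75² × L = 44.178647 × 506.490082 = 22376.046378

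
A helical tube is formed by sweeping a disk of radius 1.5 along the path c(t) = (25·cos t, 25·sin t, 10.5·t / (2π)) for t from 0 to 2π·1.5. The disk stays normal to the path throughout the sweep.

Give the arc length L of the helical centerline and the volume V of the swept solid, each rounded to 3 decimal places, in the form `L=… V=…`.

L=236.145 V=1669.213

2πR = 2π·25 = 157.079633
per-turn = √(157.079633² + 10.5²) = √(24674.0110 + 110.25) = √24784.2610 = 157.430178
L = 1.5 × 157.430178 = 236.145267
V = π·1.5² × L = 7.068583 × 236.145267 = 1669.212533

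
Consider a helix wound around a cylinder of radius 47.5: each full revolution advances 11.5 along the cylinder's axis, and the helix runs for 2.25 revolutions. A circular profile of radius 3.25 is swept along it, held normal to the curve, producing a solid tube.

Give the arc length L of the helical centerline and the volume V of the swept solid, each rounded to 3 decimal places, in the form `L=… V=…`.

L=672.014 V=22299.481

2πR = 2π·47.5 = 298.451302
per-turn = √(298.451302² + 11.5²) = √(89073.1797 + 132.25) = √89205.4297 = 298.672780
L = 2.25 × 298.672780 = 672.013756
V = π·3.25² × L = 33.183072 × 672.013756 = 22299.481114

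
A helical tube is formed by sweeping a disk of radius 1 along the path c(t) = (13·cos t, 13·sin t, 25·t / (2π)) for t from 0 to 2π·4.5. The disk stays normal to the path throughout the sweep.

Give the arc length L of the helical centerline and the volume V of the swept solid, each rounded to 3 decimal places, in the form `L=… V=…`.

2πR = 2π·13 = 81.681409
per-turn = √(81.681409² + 25²) = √(6671.8526 + 625) = √7296.8526 = 85.421617
L = 4.5 × 85.421617 = 384.397275
V = π·1² × L = 3.141593 × 384.397275 = 1207.619654

L=384.397 V=1207.620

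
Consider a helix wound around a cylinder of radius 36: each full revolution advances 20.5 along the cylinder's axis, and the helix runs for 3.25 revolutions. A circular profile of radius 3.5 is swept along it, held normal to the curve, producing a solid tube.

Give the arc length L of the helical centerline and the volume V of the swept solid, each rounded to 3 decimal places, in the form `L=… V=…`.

L=738.146 V=28407.172

2πR = 2π·36 = 226.194671
per-turn = √(226.194671² + 20.5²) = √(51164.0292 + 420.25) = √51584.2792 = 227.121728
L = 3.25 × 227.121728 = 738.145615
V = π·3.5² × L = 38.484510 × 738.145615 = 28407.172314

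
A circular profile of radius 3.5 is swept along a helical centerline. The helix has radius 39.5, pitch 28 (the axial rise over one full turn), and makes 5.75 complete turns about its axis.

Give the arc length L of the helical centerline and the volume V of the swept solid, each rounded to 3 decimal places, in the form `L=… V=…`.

L=1436.122 V=55268.438

2πR = 2π·39.5 = 248.185820
per-turn = √(248.185820² + 28²) = √(61596.2011 + 784) = √62380.2011 = 249.760287
L = 5.75 × 249.760287 = 1436.121651
V = π·3.5² × L = 38.484510 × 1436.121651 = 55268.438066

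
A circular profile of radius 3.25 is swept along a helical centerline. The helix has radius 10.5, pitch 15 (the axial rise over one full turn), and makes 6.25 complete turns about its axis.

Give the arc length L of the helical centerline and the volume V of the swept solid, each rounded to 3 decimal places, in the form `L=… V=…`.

2πR = 2π·10.5 = 65.973446
per-turn = √(65.973446² + 15²) = √(4352.4955 + 225) = √4577.4955 = 67.657191
L = 6.25 × 67.657191 = 422.857446
V = π·3.25² × L = 33.183072 × 422.857446 = 14031.709244

L=422.857 V=14031.709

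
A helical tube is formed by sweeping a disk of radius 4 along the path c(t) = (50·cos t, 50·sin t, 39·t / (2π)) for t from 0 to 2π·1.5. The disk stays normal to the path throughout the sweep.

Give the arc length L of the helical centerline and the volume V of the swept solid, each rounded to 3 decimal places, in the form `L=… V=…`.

L=474.856 V=23868.873

2πR = 2π·50 = 314.159265
per-turn = √(314.159265² + 39²) = √(98696.0440 + 1521) = √100217.0440 = 316.570757
L = 1.5 × 316.570757 = 474.856135
V = π·4² × L = 50.265482 × 474.856135 = 23868.872728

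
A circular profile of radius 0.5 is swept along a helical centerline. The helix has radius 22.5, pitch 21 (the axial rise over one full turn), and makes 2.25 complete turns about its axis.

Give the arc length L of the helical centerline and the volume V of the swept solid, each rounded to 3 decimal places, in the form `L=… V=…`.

2πR = 2π·22.5 = 141.371669
per-turn = √(141.371669² + 21²) = √(19985.9489 + 441) = √20426.9489 = 142.922877
L = 2.25 × 142.922877 = 321.576474
V = π·0.5² × L = 0.785398 × 321.576474 = 252.565572

L=321.576 V=252.566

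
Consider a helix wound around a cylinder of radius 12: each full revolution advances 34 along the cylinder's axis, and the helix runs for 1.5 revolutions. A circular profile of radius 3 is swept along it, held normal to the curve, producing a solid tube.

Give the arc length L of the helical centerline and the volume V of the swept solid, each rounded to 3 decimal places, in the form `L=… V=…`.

2πR = 2π·12 = 75.398224
per-turn = √(75.398224² + 34²) = √(5684.8921 + 1156) = √6840.8921 = 82.709686
L = 1.5 × 82.709686 = 124.064529
V = π·3² × L = 28.274334 × 124.064529 = 3507.841910

L=124.065 V=3507.842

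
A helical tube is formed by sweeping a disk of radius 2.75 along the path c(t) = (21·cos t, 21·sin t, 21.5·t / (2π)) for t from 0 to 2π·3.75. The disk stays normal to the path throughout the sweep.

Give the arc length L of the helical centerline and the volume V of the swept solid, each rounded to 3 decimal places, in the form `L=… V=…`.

L=501.327 V=11910.663

2πR = 2π·21 = 131.946891
per-turn = √(131.946891² + 21.5²) = √(17409.9822 + 462.25) = √17872.2322 = 133.687068
L = 3.75 × 133.687068 = 501.326505
V = π·2.75² × L = 23.758294 × 501.326505 = 11910.662722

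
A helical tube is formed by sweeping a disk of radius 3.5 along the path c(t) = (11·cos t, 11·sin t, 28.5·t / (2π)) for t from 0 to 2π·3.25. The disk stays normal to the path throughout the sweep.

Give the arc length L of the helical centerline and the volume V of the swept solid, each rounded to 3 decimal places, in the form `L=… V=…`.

2πR = 2π·11 = 69.115038
per-turn = √(69.115038² + 28.5²) = √(4776.8885 + 812.25) = √5589.1385 = 74.760541
L = 3.25 × 74.760541 = 242.971759
V = π·3.5² × L = 38.484510 × 242.971759 = 9350.649095

L=242.972 V=9350.649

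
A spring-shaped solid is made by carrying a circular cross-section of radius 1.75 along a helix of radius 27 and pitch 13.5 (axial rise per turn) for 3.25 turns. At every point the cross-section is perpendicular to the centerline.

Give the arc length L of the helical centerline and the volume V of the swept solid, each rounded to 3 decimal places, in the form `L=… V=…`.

L=553.092 V=5321.373

2πR = 2π·27 = 169.646003
per-turn = √(169.646003² + 13.5²) = √(28779.7664 + 182.25) = √28962.0164 = 170.182304
L = 3.25 × 170.182304 = 553.092486
V = π·1.75² × L = 9.621128 × 553.092486 = 5321.373332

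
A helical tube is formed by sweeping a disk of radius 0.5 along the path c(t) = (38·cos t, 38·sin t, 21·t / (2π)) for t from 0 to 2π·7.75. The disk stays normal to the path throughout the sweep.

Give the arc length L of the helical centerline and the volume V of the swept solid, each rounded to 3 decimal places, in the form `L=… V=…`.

L=1857.542 V=1458.910

2πR = 2π·38 = 238.761042
per-turn = √(238.761042² + 21²) = √(57006.8350 + 441) = √57447.8350 = 239.682780
L = 7.75 × 239.682780 = 1857.541545
V = π·0.5² × L = 0.785398 × 1857.541545 = 1458.909718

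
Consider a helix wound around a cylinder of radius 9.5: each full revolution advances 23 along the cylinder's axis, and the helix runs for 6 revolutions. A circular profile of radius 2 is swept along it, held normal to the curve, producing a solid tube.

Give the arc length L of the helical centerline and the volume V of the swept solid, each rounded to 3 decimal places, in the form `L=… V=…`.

2πR = 2π·9.5 = 59.690260
per-turn = √(59.690260² + 23²) = √(3562.9272 + 529) = √4091.9272 = 63.968173
L = 6 × 63.968173 = 383.809039
V = π·2² × L = 12.566371 × 383.809039 = 4823.086635

L=383.809 V=4823.087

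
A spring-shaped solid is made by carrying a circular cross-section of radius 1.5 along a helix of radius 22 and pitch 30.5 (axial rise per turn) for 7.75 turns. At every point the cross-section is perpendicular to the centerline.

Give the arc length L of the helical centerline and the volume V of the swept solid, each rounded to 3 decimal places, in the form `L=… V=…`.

L=1097.051 V=7754.596

2πR = 2π·22 = 138.230077
per-turn = √(138.230077² + 30.5²) = √(19107.5541 + 930.25) = √20037.8041 = 141.554951
L = 7.75 × 141.554951 = 1097.050869
V = π·1.5² × L = 7.068583 × 1097.050869 = 7754.595642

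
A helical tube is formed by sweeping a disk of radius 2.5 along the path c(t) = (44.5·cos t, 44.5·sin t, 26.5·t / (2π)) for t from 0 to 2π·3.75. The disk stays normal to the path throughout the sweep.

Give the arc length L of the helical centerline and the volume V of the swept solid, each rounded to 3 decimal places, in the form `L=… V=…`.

2πR = 2π·44.5 = 279.601746
per-turn = √(279.601746² + 26.5²) = √(78177.1365 + 702.25) = √78879.3865 = 280.854743
L = 3.75 × 280.854743 = 1053.205285
V = π·2.5² × L = 19.634954 × 1053.205285 = 20679.637411

L=1053.205 V=20679.637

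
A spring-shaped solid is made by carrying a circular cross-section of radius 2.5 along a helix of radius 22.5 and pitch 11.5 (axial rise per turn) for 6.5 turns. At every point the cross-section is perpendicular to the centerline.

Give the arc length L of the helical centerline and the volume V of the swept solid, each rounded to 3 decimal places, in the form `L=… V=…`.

2πR = 2π·22.5 = 141.371669
per-turn = √(141.371669² + 11.5²) = √(19985.9489 + 132.25) = √20118.1989 = 141.838637
L = 6.5 × 141.838637 = 921.951140
V = π·2.5² × L = 19.634954 × 921.951140 = 18102.468297

L=921.951 V=18102.468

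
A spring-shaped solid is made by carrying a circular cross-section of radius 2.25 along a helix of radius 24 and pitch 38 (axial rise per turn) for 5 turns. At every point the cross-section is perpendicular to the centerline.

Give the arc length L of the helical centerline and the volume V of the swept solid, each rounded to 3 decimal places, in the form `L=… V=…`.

2πR = 2π·24 = 150.796447
per-turn = √(150.796447² + 38²) = √(22739.5685 + 1444) = √24183.5685 = 155.510670
L = 5 × 155.510670 = 777.553351
V = π·2.25² × L = 15.904313 × 777.553351 = 12366.451718

L=777.553 V=12366.452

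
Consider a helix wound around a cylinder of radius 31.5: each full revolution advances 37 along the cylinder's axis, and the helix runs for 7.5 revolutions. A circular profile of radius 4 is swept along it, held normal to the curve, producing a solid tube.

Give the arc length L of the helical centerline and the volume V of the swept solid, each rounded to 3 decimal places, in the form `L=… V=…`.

L=1510.118 V=75906.822

2πR = 2π·31.5 = 197.920337
per-turn = √(197.920337² + 37²) = √(39172.4599 + 1369) = √40541.4599 = 201.349099
L = 7.5 × 201.349099 = 1510.118246
V = π·4² × L = 50.265482 × 1510.118246 = 75906.822214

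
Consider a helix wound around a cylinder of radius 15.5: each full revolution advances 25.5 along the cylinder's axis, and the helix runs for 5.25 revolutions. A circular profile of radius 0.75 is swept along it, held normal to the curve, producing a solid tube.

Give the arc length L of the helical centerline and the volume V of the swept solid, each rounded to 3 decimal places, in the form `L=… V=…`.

2πR = 2π·15.5 = 97.389372
per-turn = √(97.389372² + 25.5²) = √(9484.6898 + 650.25) = √10134.9398 = 100.672438
L = 5.25 × 100.672438 = 528.530301
V = π·0.75² × L = 1.767146 × 528.530301 = 933.990137

L=528.530 V=933.990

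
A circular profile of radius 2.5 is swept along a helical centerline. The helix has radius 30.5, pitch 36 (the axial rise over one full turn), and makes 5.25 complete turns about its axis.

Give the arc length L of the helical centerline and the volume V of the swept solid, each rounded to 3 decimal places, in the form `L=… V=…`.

L=1023.693 V=20100.174

2πR = 2π·30.5 = 191.637152
per-turn = √(191.637152² + 36²) = √(36724.7980 + 1296) = √38020.7980 = 194.989225
L = 5.25 × 194.989225 = 1023.693433
V = π·2.5² × L = 19.634954 × 1023.693433 = 20100.173549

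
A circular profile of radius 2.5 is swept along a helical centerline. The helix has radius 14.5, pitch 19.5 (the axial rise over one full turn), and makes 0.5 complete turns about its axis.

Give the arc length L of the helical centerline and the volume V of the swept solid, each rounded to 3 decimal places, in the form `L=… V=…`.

2πR = 2π·14.5 = 91.106187
per-turn = √(91.106187² + 19.5²) = √(8300.3373 + 380.25) = √8680.5873 = 93.169669
L = 0.5 × 93.169669 = 46.584835
V = π·2.5² × L = 19.634954 × 46.584835 = 914.691091

L=46.585 V=914.691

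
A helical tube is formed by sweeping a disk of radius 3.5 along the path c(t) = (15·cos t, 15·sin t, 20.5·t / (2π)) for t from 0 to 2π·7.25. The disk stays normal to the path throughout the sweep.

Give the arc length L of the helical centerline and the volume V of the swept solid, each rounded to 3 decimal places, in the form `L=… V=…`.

L=699.273 V=26911.196

2πR = 2π·15 = 94.247780
per-turn = √(94.247780² + 20.5²) = √(8882.6440 + 420.25) = √9302.8940 = 96.451511
L = 7.25 × 96.451511 = 699.273454
V = π·3.5² × L = 38.484510 × 699.273454 = 26911.196247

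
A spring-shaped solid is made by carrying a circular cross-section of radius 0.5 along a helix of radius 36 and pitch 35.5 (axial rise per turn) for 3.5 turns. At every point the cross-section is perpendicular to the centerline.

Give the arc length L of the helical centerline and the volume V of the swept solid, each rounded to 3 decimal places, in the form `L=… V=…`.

L=801.372 V=629.396

2πR = 2π·36 = 226.194671
per-turn = √(226.194671² + 35.5²) = √(51164.0292 + 1260.25) = √52424.2792 = 228.963489
L = 3.5 × 228.963489 = 801.372211
V = π·0.5² × L = 0.785398 × 801.372211 = 629.396263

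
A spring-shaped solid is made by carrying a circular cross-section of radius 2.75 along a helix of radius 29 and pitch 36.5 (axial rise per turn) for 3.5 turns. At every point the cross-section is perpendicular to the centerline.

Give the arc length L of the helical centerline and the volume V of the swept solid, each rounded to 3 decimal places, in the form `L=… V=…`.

L=650.413 V=15452.695

2πR = 2π·29 = 182.212374
per-turn = √(182.212374² + 36.5²) = √(33201.3492 + 1332.25) = √34533.5992 = 185.832180
L = 3.5 × 185.832180 = 650.412631
V = π·2.75² × L = 23.758294 × 650.412631 = 15452.694791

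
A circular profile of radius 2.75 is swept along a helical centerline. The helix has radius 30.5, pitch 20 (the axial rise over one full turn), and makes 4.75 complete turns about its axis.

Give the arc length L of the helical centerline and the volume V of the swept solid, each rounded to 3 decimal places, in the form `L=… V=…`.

L=915.220 V=21744.074

2πR = 2π·30.5 = 191.637152
per-turn = √(191.637152² + 20²) = √(36724.7980 + 400) = √37124.7980 = 192.677964
L = 4.75 × 192.677964 = 915.220331
V = π·2.75² × L = 23.758294 × 915.220331 = 21744.074105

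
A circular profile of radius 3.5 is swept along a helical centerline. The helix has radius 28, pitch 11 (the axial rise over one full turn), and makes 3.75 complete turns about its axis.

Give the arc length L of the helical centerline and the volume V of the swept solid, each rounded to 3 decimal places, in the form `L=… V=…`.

2πR = 2π·28 = 175.929189
per-turn = √(175.929189² + 11²) = √(30951.0794 + 121) = √31072.0794 = 176.272742
L = 3.75 × 176.272742 = 661.022781
V = π·3.5² × L = 38.484510 × 661.022781 = 25439.137818

L=661.023 V=25439.138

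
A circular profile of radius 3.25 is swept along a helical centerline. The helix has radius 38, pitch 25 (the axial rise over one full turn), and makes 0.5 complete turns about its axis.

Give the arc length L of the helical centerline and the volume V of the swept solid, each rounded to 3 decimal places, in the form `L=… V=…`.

2πR = 2π·38 = 238.761042
per-turn = √(238.761042² + 25²) = √(57006.8350 + 625) = √57631.8350 = 240.066314
L = 0.5 × 240.066314 = 120.033157
V = π·3.25² × L = 33.183072 × 120.033157 = 3983.068936

L=120.033 V=3983.069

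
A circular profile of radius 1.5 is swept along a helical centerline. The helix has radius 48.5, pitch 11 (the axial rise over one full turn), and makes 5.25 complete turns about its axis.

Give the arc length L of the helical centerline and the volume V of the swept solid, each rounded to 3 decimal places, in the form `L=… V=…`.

2πR = 2π·48.5 = 304.734487
per-turn = √(304.734487² + 11²) = √(92863.1078 + 121) = √92984.1078 = 304.932956
L = 5.25 × 304.932956 = 1600.898020
V = π·1.5² × L = 7.068583 × 1600.898020 = 11316.081285

L=1600.898 V=11316.081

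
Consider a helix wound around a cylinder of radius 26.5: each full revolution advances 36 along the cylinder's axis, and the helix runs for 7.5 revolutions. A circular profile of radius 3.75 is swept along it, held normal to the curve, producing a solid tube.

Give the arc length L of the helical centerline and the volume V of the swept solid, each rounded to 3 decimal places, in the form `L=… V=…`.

2πR = 2π·26.5 = 166.504411
per-turn = √(166.504411² + 36²) = √(27723.7188 + 1296) = √29019.7188 = 170.351750
L = 7.5 × 170.351750 = 1277.638126
V = π·3.75² × L = 44.178647 × 1277.638126 = 56444.323357

L=1277.638 V=56444.323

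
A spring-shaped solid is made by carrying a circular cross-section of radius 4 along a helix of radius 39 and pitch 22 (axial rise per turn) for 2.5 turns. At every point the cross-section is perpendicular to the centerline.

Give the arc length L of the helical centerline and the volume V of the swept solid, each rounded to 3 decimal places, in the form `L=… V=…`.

L=615.075 V=30917.019

2πR = 2π·39 = 245.044227
per-turn = √(245.044227² + 22²) = √(60046.6732 + 484) = √60530.6732 = 246.029822
L = 2.5 × 246.029822 = 615.074554
V = π·4² × L = 50.265482 × 615.074554 = 30917.019219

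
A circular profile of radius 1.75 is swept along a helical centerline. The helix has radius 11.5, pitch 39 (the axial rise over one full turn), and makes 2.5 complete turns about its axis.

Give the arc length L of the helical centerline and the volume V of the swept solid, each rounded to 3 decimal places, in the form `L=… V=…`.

2πR = 2π·11.5 = 72.256631
per-turn = √(72.256631² + 39²) = √(5221.0207 + 1521) = √6742.0207 = 82.109809
L = 2.5 × 82.109809 = 205.274522
V = π·1.75² × L = 9.621128 × 205.274522 = 1974.972353

L=205.275 V=1974.972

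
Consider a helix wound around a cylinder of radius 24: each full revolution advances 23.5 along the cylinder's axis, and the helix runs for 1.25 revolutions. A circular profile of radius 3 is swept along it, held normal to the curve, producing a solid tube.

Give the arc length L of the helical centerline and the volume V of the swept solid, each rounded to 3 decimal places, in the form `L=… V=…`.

2πR = 2π·24 = 150.796447
per-turn = √(150.796447² + 23.5²) = √(22739.5685 + 552.25) = √23291.8185 = 152.616574
L = 1.25 × 152.616574 = 190.770717
V = π·3² × L = 28.274334 × 190.770717 = 5393.914948

L=190.771 V=5393.915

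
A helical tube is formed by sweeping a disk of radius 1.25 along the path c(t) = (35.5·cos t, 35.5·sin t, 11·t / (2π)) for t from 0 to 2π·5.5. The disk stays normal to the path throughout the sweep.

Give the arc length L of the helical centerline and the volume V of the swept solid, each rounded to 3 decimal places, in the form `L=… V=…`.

L=1228.283 V=6029.319

2πR = 2π·35.5 = 223.053078
per-turn = √(223.053078² + 11²) = √(49752.6758 + 121) = √49873.6758 = 223.324150
L = 5.5 × 223.324150 = 1228.282823
V = π·1.25² × L = 4.908739 × 1228.282823 = 6029.319207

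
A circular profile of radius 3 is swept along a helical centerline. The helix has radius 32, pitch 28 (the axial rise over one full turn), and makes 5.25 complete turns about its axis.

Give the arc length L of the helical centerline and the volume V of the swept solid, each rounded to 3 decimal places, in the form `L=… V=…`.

2πR = 2π·32 = 201.061930
per-turn = √(201.061930² + 28²) = √(40425.8996 + 784) = √41209.8996 = 203.002216
L = 5.25 × 203.002216 = 1065.761633
V = π·3² × L = 28.274334 × 1065.761633 = 30133.700252

L=1065.762 V=30133.700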